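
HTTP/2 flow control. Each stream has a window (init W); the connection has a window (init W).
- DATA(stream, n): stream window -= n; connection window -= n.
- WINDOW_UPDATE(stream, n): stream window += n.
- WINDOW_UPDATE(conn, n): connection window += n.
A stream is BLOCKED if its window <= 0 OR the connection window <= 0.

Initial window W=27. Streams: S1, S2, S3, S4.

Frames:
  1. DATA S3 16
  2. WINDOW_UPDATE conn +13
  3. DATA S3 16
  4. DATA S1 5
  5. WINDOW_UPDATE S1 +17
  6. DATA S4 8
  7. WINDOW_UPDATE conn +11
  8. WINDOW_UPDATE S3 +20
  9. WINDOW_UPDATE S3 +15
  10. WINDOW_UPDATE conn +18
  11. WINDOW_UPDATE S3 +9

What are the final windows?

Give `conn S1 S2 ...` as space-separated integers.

Op 1: conn=11 S1=27 S2=27 S3=11 S4=27 blocked=[]
Op 2: conn=24 S1=27 S2=27 S3=11 S4=27 blocked=[]
Op 3: conn=8 S1=27 S2=27 S3=-5 S4=27 blocked=[3]
Op 4: conn=3 S1=22 S2=27 S3=-5 S4=27 blocked=[3]
Op 5: conn=3 S1=39 S2=27 S3=-5 S4=27 blocked=[3]
Op 6: conn=-5 S1=39 S2=27 S3=-5 S4=19 blocked=[1, 2, 3, 4]
Op 7: conn=6 S1=39 S2=27 S3=-5 S4=19 blocked=[3]
Op 8: conn=6 S1=39 S2=27 S3=15 S4=19 blocked=[]
Op 9: conn=6 S1=39 S2=27 S3=30 S4=19 blocked=[]
Op 10: conn=24 S1=39 S2=27 S3=30 S4=19 blocked=[]
Op 11: conn=24 S1=39 S2=27 S3=39 S4=19 blocked=[]

Answer: 24 39 27 39 19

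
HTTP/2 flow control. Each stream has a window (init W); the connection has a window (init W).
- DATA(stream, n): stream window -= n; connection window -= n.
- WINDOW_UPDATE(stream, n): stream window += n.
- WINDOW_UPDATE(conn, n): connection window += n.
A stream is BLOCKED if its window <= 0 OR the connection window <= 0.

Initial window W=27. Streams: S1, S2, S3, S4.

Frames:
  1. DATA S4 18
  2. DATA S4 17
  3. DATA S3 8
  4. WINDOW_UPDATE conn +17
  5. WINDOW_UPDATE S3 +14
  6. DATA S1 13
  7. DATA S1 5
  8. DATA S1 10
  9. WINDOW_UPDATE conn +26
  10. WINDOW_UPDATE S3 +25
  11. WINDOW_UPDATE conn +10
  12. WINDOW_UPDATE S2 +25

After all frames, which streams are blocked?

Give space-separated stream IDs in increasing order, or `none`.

Answer: S1 S4

Derivation:
Op 1: conn=9 S1=27 S2=27 S3=27 S4=9 blocked=[]
Op 2: conn=-8 S1=27 S2=27 S3=27 S4=-8 blocked=[1, 2, 3, 4]
Op 3: conn=-16 S1=27 S2=27 S3=19 S4=-8 blocked=[1, 2, 3, 4]
Op 4: conn=1 S1=27 S2=27 S3=19 S4=-8 blocked=[4]
Op 5: conn=1 S1=27 S2=27 S3=33 S4=-8 blocked=[4]
Op 6: conn=-12 S1=14 S2=27 S3=33 S4=-8 blocked=[1, 2, 3, 4]
Op 7: conn=-17 S1=9 S2=27 S3=33 S4=-8 blocked=[1, 2, 3, 4]
Op 8: conn=-27 S1=-1 S2=27 S3=33 S4=-8 blocked=[1, 2, 3, 4]
Op 9: conn=-1 S1=-1 S2=27 S3=33 S4=-8 blocked=[1, 2, 3, 4]
Op 10: conn=-1 S1=-1 S2=27 S3=58 S4=-8 blocked=[1, 2, 3, 4]
Op 11: conn=9 S1=-1 S2=27 S3=58 S4=-8 blocked=[1, 4]
Op 12: conn=9 S1=-1 S2=52 S3=58 S4=-8 blocked=[1, 4]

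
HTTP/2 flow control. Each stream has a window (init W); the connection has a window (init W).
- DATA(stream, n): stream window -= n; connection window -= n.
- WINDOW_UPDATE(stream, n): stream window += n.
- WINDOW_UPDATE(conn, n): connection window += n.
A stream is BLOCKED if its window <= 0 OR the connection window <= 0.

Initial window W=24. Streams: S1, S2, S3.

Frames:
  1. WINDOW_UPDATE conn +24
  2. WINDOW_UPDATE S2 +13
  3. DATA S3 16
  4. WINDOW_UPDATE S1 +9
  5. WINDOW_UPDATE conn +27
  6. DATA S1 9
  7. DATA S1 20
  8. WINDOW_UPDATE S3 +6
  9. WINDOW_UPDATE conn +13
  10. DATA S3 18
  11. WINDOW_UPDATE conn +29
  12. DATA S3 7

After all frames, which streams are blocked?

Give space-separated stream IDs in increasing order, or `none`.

Op 1: conn=48 S1=24 S2=24 S3=24 blocked=[]
Op 2: conn=48 S1=24 S2=37 S3=24 blocked=[]
Op 3: conn=32 S1=24 S2=37 S3=8 blocked=[]
Op 4: conn=32 S1=33 S2=37 S3=8 blocked=[]
Op 5: conn=59 S1=33 S2=37 S3=8 blocked=[]
Op 6: conn=50 S1=24 S2=37 S3=8 blocked=[]
Op 7: conn=30 S1=4 S2=37 S3=8 blocked=[]
Op 8: conn=30 S1=4 S2=37 S3=14 blocked=[]
Op 9: conn=43 S1=4 S2=37 S3=14 blocked=[]
Op 10: conn=25 S1=4 S2=37 S3=-4 blocked=[3]
Op 11: conn=54 S1=4 S2=37 S3=-4 blocked=[3]
Op 12: conn=47 S1=4 S2=37 S3=-11 blocked=[3]

Answer: S3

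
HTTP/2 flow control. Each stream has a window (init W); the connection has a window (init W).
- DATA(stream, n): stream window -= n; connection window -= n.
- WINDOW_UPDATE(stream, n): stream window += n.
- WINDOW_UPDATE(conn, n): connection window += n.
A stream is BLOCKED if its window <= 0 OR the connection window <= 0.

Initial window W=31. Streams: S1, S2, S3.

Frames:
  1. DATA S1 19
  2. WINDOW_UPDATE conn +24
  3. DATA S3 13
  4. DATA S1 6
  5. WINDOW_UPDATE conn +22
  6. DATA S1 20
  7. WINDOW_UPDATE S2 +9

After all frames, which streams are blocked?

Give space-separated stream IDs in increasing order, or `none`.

Op 1: conn=12 S1=12 S2=31 S3=31 blocked=[]
Op 2: conn=36 S1=12 S2=31 S3=31 blocked=[]
Op 3: conn=23 S1=12 S2=31 S3=18 blocked=[]
Op 4: conn=17 S1=6 S2=31 S3=18 blocked=[]
Op 5: conn=39 S1=6 S2=31 S3=18 blocked=[]
Op 6: conn=19 S1=-14 S2=31 S3=18 blocked=[1]
Op 7: conn=19 S1=-14 S2=40 S3=18 blocked=[1]

Answer: S1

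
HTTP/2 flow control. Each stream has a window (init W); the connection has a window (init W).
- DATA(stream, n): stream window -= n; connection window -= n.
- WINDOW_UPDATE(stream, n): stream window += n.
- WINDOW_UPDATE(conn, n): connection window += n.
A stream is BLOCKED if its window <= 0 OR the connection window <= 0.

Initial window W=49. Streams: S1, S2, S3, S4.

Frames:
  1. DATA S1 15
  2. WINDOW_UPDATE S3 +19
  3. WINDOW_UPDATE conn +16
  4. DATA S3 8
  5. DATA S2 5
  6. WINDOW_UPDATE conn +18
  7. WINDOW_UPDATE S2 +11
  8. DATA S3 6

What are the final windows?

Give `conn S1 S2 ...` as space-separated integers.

Answer: 49 34 55 54 49

Derivation:
Op 1: conn=34 S1=34 S2=49 S3=49 S4=49 blocked=[]
Op 2: conn=34 S1=34 S2=49 S3=68 S4=49 blocked=[]
Op 3: conn=50 S1=34 S2=49 S3=68 S4=49 blocked=[]
Op 4: conn=42 S1=34 S2=49 S3=60 S4=49 blocked=[]
Op 5: conn=37 S1=34 S2=44 S3=60 S4=49 blocked=[]
Op 6: conn=55 S1=34 S2=44 S3=60 S4=49 blocked=[]
Op 7: conn=55 S1=34 S2=55 S3=60 S4=49 blocked=[]
Op 8: conn=49 S1=34 S2=55 S3=54 S4=49 blocked=[]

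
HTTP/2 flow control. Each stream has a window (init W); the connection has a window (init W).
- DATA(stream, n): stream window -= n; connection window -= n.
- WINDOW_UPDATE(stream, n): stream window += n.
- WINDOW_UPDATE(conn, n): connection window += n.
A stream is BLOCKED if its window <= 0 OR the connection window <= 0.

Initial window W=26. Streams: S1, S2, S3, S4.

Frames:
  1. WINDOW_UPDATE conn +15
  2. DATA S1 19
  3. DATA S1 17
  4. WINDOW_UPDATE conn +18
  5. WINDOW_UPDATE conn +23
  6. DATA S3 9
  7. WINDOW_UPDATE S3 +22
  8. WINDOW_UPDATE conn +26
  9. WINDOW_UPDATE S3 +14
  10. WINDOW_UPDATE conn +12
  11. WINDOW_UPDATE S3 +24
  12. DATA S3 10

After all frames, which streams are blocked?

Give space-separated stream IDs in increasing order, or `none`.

Op 1: conn=41 S1=26 S2=26 S3=26 S4=26 blocked=[]
Op 2: conn=22 S1=7 S2=26 S3=26 S4=26 blocked=[]
Op 3: conn=5 S1=-10 S2=26 S3=26 S4=26 blocked=[1]
Op 4: conn=23 S1=-10 S2=26 S3=26 S4=26 blocked=[1]
Op 5: conn=46 S1=-10 S2=26 S3=26 S4=26 blocked=[1]
Op 6: conn=37 S1=-10 S2=26 S3=17 S4=26 blocked=[1]
Op 7: conn=37 S1=-10 S2=26 S3=39 S4=26 blocked=[1]
Op 8: conn=63 S1=-10 S2=26 S3=39 S4=26 blocked=[1]
Op 9: conn=63 S1=-10 S2=26 S3=53 S4=26 blocked=[1]
Op 10: conn=75 S1=-10 S2=26 S3=53 S4=26 blocked=[1]
Op 11: conn=75 S1=-10 S2=26 S3=77 S4=26 blocked=[1]
Op 12: conn=65 S1=-10 S2=26 S3=67 S4=26 blocked=[1]

Answer: S1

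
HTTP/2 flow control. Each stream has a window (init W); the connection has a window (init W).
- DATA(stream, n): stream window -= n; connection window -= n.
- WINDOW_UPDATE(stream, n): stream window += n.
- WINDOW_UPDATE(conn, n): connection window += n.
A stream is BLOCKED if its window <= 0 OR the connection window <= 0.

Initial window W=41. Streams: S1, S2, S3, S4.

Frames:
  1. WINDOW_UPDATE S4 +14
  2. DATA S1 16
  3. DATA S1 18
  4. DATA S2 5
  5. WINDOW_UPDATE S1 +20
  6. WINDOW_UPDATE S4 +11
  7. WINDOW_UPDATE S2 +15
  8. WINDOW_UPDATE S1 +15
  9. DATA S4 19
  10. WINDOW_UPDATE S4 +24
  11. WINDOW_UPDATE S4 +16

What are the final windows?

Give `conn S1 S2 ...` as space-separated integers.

Op 1: conn=41 S1=41 S2=41 S3=41 S4=55 blocked=[]
Op 2: conn=25 S1=25 S2=41 S3=41 S4=55 blocked=[]
Op 3: conn=7 S1=7 S2=41 S3=41 S4=55 blocked=[]
Op 4: conn=2 S1=7 S2=36 S3=41 S4=55 blocked=[]
Op 5: conn=2 S1=27 S2=36 S3=41 S4=55 blocked=[]
Op 6: conn=2 S1=27 S2=36 S3=41 S4=66 blocked=[]
Op 7: conn=2 S1=27 S2=51 S3=41 S4=66 blocked=[]
Op 8: conn=2 S1=42 S2=51 S3=41 S4=66 blocked=[]
Op 9: conn=-17 S1=42 S2=51 S3=41 S4=47 blocked=[1, 2, 3, 4]
Op 10: conn=-17 S1=42 S2=51 S3=41 S4=71 blocked=[1, 2, 3, 4]
Op 11: conn=-17 S1=42 S2=51 S3=41 S4=87 blocked=[1, 2, 3, 4]

Answer: -17 42 51 41 87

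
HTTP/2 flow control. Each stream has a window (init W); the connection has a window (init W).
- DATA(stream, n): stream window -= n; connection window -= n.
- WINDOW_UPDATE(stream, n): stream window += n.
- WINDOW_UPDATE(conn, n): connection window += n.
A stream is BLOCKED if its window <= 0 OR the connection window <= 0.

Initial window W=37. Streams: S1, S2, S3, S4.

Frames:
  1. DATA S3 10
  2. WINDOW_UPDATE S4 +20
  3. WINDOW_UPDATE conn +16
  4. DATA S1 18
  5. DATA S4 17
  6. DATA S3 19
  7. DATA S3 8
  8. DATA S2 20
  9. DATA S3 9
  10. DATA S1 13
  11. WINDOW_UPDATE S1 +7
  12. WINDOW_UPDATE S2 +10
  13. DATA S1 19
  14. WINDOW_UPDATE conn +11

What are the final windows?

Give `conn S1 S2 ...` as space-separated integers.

Answer: -69 -6 27 -9 40

Derivation:
Op 1: conn=27 S1=37 S2=37 S3=27 S4=37 blocked=[]
Op 2: conn=27 S1=37 S2=37 S3=27 S4=57 blocked=[]
Op 3: conn=43 S1=37 S2=37 S3=27 S4=57 blocked=[]
Op 4: conn=25 S1=19 S2=37 S3=27 S4=57 blocked=[]
Op 5: conn=8 S1=19 S2=37 S3=27 S4=40 blocked=[]
Op 6: conn=-11 S1=19 S2=37 S3=8 S4=40 blocked=[1, 2, 3, 4]
Op 7: conn=-19 S1=19 S2=37 S3=0 S4=40 blocked=[1, 2, 3, 4]
Op 8: conn=-39 S1=19 S2=17 S3=0 S4=40 blocked=[1, 2, 3, 4]
Op 9: conn=-48 S1=19 S2=17 S3=-9 S4=40 blocked=[1, 2, 3, 4]
Op 10: conn=-61 S1=6 S2=17 S3=-9 S4=40 blocked=[1, 2, 3, 4]
Op 11: conn=-61 S1=13 S2=17 S3=-9 S4=40 blocked=[1, 2, 3, 4]
Op 12: conn=-61 S1=13 S2=27 S3=-9 S4=40 blocked=[1, 2, 3, 4]
Op 13: conn=-80 S1=-6 S2=27 S3=-9 S4=40 blocked=[1, 2, 3, 4]
Op 14: conn=-69 S1=-6 S2=27 S3=-9 S4=40 blocked=[1, 2, 3, 4]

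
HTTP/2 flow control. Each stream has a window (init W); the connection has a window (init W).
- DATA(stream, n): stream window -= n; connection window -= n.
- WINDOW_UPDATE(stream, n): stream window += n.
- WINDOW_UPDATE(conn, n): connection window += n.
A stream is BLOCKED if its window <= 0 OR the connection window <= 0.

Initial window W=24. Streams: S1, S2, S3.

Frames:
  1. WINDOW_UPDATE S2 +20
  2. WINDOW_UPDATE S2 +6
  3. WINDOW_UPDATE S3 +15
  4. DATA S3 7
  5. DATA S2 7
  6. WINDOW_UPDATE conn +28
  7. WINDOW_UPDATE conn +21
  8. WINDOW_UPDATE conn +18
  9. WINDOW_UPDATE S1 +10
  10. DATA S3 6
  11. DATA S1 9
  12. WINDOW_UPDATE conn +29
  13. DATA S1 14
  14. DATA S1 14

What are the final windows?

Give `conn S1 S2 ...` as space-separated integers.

Op 1: conn=24 S1=24 S2=44 S3=24 blocked=[]
Op 2: conn=24 S1=24 S2=50 S3=24 blocked=[]
Op 3: conn=24 S1=24 S2=50 S3=39 blocked=[]
Op 4: conn=17 S1=24 S2=50 S3=32 blocked=[]
Op 5: conn=10 S1=24 S2=43 S3=32 blocked=[]
Op 6: conn=38 S1=24 S2=43 S3=32 blocked=[]
Op 7: conn=59 S1=24 S2=43 S3=32 blocked=[]
Op 8: conn=77 S1=24 S2=43 S3=32 blocked=[]
Op 9: conn=77 S1=34 S2=43 S3=32 blocked=[]
Op 10: conn=71 S1=34 S2=43 S3=26 blocked=[]
Op 11: conn=62 S1=25 S2=43 S3=26 blocked=[]
Op 12: conn=91 S1=25 S2=43 S3=26 blocked=[]
Op 13: conn=77 S1=11 S2=43 S3=26 blocked=[]
Op 14: conn=63 S1=-3 S2=43 S3=26 blocked=[1]

Answer: 63 -3 43 26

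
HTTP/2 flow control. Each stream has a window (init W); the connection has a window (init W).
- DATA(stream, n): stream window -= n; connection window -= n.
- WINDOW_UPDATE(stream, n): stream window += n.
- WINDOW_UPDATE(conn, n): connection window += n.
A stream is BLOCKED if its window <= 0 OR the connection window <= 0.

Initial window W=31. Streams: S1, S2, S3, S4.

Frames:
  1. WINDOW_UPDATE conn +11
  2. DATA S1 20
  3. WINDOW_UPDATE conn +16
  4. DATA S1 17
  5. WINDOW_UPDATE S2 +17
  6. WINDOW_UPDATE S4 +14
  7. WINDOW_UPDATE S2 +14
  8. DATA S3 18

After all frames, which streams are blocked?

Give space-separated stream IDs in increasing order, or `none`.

Answer: S1

Derivation:
Op 1: conn=42 S1=31 S2=31 S3=31 S4=31 blocked=[]
Op 2: conn=22 S1=11 S2=31 S3=31 S4=31 blocked=[]
Op 3: conn=38 S1=11 S2=31 S3=31 S4=31 blocked=[]
Op 4: conn=21 S1=-6 S2=31 S3=31 S4=31 blocked=[1]
Op 5: conn=21 S1=-6 S2=48 S3=31 S4=31 blocked=[1]
Op 6: conn=21 S1=-6 S2=48 S3=31 S4=45 blocked=[1]
Op 7: conn=21 S1=-6 S2=62 S3=31 S4=45 blocked=[1]
Op 8: conn=3 S1=-6 S2=62 S3=13 S4=45 blocked=[1]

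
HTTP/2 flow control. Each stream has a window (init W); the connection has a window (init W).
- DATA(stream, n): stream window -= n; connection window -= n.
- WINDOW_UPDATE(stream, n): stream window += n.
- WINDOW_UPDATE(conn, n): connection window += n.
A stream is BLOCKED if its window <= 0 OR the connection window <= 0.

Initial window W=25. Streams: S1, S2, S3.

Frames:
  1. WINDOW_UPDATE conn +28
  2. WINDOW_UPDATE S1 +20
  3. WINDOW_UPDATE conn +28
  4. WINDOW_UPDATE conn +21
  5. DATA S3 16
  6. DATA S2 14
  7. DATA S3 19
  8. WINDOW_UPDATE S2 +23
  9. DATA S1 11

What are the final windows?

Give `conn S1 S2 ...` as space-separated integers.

Op 1: conn=53 S1=25 S2=25 S3=25 blocked=[]
Op 2: conn=53 S1=45 S2=25 S3=25 blocked=[]
Op 3: conn=81 S1=45 S2=25 S3=25 blocked=[]
Op 4: conn=102 S1=45 S2=25 S3=25 blocked=[]
Op 5: conn=86 S1=45 S2=25 S3=9 blocked=[]
Op 6: conn=72 S1=45 S2=11 S3=9 blocked=[]
Op 7: conn=53 S1=45 S2=11 S3=-10 blocked=[3]
Op 8: conn=53 S1=45 S2=34 S3=-10 blocked=[3]
Op 9: conn=42 S1=34 S2=34 S3=-10 blocked=[3]

Answer: 42 34 34 -10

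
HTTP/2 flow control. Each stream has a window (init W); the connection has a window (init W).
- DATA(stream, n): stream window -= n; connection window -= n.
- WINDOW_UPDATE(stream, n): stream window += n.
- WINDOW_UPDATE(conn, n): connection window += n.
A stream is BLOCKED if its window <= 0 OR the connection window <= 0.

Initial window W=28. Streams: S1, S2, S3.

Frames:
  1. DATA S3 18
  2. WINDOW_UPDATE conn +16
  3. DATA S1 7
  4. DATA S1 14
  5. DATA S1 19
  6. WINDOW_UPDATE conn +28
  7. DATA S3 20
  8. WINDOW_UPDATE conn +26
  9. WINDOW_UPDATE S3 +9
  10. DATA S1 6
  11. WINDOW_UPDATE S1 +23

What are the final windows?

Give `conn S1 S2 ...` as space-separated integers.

Answer: 14 5 28 -1

Derivation:
Op 1: conn=10 S1=28 S2=28 S3=10 blocked=[]
Op 2: conn=26 S1=28 S2=28 S3=10 blocked=[]
Op 3: conn=19 S1=21 S2=28 S3=10 blocked=[]
Op 4: conn=5 S1=7 S2=28 S3=10 blocked=[]
Op 5: conn=-14 S1=-12 S2=28 S3=10 blocked=[1, 2, 3]
Op 6: conn=14 S1=-12 S2=28 S3=10 blocked=[1]
Op 7: conn=-6 S1=-12 S2=28 S3=-10 blocked=[1, 2, 3]
Op 8: conn=20 S1=-12 S2=28 S3=-10 blocked=[1, 3]
Op 9: conn=20 S1=-12 S2=28 S3=-1 blocked=[1, 3]
Op 10: conn=14 S1=-18 S2=28 S3=-1 blocked=[1, 3]
Op 11: conn=14 S1=5 S2=28 S3=-1 blocked=[3]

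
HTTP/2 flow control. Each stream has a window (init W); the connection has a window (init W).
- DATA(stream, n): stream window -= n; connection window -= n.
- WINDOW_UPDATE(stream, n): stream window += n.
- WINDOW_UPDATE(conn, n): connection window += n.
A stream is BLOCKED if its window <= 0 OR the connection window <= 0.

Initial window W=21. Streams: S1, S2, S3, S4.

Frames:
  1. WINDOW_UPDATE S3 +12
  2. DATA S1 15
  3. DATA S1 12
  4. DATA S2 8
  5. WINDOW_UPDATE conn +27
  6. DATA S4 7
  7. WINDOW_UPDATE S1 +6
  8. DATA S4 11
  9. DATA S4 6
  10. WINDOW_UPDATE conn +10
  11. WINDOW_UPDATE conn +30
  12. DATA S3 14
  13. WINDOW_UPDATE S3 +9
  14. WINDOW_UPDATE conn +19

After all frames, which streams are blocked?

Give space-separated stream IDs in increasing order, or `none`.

Op 1: conn=21 S1=21 S2=21 S3=33 S4=21 blocked=[]
Op 2: conn=6 S1=6 S2=21 S3=33 S4=21 blocked=[]
Op 3: conn=-6 S1=-6 S2=21 S3=33 S4=21 blocked=[1, 2, 3, 4]
Op 4: conn=-14 S1=-6 S2=13 S3=33 S4=21 blocked=[1, 2, 3, 4]
Op 5: conn=13 S1=-6 S2=13 S3=33 S4=21 blocked=[1]
Op 6: conn=6 S1=-6 S2=13 S3=33 S4=14 blocked=[1]
Op 7: conn=6 S1=0 S2=13 S3=33 S4=14 blocked=[1]
Op 8: conn=-5 S1=0 S2=13 S3=33 S4=3 blocked=[1, 2, 3, 4]
Op 9: conn=-11 S1=0 S2=13 S3=33 S4=-3 blocked=[1, 2, 3, 4]
Op 10: conn=-1 S1=0 S2=13 S3=33 S4=-3 blocked=[1, 2, 3, 4]
Op 11: conn=29 S1=0 S2=13 S3=33 S4=-3 blocked=[1, 4]
Op 12: conn=15 S1=0 S2=13 S3=19 S4=-3 blocked=[1, 4]
Op 13: conn=15 S1=0 S2=13 S3=28 S4=-3 blocked=[1, 4]
Op 14: conn=34 S1=0 S2=13 S3=28 S4=-3 blocked=[1, 4]

Answer: S1 S4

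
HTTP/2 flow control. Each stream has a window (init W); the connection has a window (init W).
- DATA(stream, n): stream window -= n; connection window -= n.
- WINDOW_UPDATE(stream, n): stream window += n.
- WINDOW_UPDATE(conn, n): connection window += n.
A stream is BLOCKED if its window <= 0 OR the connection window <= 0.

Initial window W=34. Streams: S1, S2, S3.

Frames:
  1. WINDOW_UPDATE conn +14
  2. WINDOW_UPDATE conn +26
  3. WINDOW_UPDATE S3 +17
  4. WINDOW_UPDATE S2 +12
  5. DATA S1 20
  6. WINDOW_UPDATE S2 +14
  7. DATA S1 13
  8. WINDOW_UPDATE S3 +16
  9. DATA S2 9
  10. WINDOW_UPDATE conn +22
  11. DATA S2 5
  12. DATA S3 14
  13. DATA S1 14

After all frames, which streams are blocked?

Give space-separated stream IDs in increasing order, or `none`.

Answer: S1

Derivation:
Op 1: conn=48 S1=34 S2=34 S3=34 blocked=[]
Op 2: conn=74 S1=34 S2=34 S3=34 blocked=[]
Op 3: conn=74 S1=34 S2=34 S3=51 blocked=[]
Op 4: conn=74 S1=34 S2=46 S3=51 blocked=[]
Op 5: conn=54 S1=14 S2=46 S3=51 blocked=[]
Op 6: conn=54 S1=14 S2=60 S3=51 blocked=[]
Op 7: conn=41 S1=1 S2=60 S3=51 blocked=[]
Op 8: conn=41 S1=1 S2=60 S3=67 blocked=[]
Op 9: conn=32 S1=1 S2=51 S3=67 blocked=[]
Op 10: conn=54 S1=1 S2=51 S3=67 blocked=[]
Op 11: conn=49 S1=1 S2=46 S3=67 blocked=[]
Op 12: conn=35 S1=1 S2=46 S3=53 blocked=[]
Op 13: conn=21 S1=-13 S2=46 S3=53 blocked=[1]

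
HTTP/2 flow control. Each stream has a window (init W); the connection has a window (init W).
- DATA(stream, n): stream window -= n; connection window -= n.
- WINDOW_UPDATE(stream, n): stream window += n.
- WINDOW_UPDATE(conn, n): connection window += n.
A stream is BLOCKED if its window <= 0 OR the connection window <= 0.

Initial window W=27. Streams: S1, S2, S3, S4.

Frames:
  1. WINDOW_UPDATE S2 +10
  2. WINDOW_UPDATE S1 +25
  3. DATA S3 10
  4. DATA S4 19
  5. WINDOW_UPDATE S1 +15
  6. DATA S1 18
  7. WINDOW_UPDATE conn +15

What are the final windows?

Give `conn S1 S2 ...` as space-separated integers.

Answer: -5 49 37 17 8

Derivation:
Op 1: conn=27 S1=27 S2=37 S3=27 S4=27 blocked=[]
Op 2: conn=27 S1=52 S2=37 S3=27 S4=27 blocked=[]
Op 3: conn=17 S1=52 S2=37 S3=17 S4=27 blocked=[]
Op 4: conn=-2 S1=52 S2=37 S3=17 S4=8 blocked=[1, 2, 3, 4]
Op 5: conn=-2 S1=67 S2=37 S3=17 S4=8 blocked=[1, 2, 3, 4]
Op 6: conn=-20 S1=49 S2=37 S3=17 S4=8 blocked=[1, 2, 3, 4]
Op 7: conn=-5 S1=49 S2=37 S3=17 S4=8 blocked=[1, 2, 3, 4]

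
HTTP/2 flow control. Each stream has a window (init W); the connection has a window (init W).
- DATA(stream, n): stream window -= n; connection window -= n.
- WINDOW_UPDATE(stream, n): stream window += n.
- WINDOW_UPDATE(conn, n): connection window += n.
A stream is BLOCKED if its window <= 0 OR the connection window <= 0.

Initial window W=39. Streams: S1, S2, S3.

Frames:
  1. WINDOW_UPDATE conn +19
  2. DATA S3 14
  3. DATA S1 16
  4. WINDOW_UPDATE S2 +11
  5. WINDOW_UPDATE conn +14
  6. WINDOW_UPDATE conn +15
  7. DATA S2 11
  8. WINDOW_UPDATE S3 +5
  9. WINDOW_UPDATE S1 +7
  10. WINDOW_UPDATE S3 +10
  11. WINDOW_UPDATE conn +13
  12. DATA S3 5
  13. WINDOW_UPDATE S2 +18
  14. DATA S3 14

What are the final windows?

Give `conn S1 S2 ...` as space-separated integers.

Answer: 40 30 57 21

Derivation:
Op 1: conn=58 S1=39 S2=39 S3=39 blocked=[]
Op 2: conn=44 S1=39 S2=39 S3=25 blocked=[]
Op 3: conn=28 S1=23 S2=39 S3=25 blocked=[]
Op 4: conn=28 S1=23 S2=50 S3=25 blocked=[]
Op 5: conn=42 S1=23 S2=50 S3=25 blocked=[]
Op 6: conn=57 S1=23 S2=50 S3=25 blocked=[]
Op 7: conn=46 S1=23 S2=39 S3=25 blocked=[]
Op 8: conn=46 S1=23 S2=39 S3=30 blocked=[]
Op 9: conn=46 S1=30 S2=39 S3=30 blocked=[]
Op 10: conn=46 S1=30 S2=39 S3=40 blocked=[]
Op 11: conn=59 S1=30 S2=39 S3=40 blocked=[]
Op 12: conn=54 S1=30 S2=39 S3=35 blocked=[]
Op 13: conn=54 S1=30 S2=57 S3=35 blocked=[]
Op 14: conn=40 S1=30 S2=57 S3=21 blocked=[]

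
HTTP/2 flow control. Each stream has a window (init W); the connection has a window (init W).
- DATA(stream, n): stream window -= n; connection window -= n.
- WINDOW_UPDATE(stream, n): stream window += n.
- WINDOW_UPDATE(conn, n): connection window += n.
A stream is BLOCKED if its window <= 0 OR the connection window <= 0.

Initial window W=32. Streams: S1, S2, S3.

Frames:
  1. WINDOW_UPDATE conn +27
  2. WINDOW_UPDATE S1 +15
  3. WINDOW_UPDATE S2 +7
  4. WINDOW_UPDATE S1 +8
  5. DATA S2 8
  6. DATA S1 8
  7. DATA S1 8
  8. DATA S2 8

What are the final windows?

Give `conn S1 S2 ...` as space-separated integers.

Op 1: conn=59 S1=32 S2=32 S3=32 blocked=[]
Op 2: conn=59 S1=47 S2=32 S3=32 blocked=[]
Op 3: conn=59 S1=47 S2=39 S3=32 blocked=[]
Op 4: conn=59 S1=55 S2=39 S3=32 blocked=[]
Op 5: conn=51 S1=55 S2=31 S3=32 blocked=[]
Op 6: conn=43 S1=47 S2=31 S3=32 blocked=[]
Op 7: conn=35 S1=39 S2=31 S3=32 blocked=[]
Op 8: conn=27 S1=39 S2=23 S3=32 blocked=[]

Answer: 27 39 23 32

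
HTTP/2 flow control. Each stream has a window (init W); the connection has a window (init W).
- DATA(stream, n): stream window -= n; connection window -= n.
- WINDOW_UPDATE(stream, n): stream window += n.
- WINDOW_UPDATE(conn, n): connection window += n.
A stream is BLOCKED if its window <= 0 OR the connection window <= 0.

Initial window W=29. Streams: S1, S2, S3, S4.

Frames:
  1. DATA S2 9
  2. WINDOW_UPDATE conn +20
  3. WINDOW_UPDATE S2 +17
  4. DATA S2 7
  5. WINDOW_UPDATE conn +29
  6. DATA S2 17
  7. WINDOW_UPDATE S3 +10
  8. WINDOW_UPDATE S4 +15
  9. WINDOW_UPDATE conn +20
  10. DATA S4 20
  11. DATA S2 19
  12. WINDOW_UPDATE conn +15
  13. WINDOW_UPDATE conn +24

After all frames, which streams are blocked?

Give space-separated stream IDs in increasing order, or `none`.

Op 1: conn=20 S1=29 S2=20 S3=29 S4=29 blocked=[]
Op 2: conn=40 S1=29 S2=20 S3=29 S4=29 blocked=[]
Op 3: conn=40 S1=29 S2=37 S3=29 S4=29 blocked=[]
Op 4: conn=33 S1=29 S2=30 S3=29 S4=29 blocked=[]
Op 5: conn=62 S1=29 S2=30 S3=29 S4=29 blocked=[]
Op 6: conn=45 S1=29 S2=13 S3=29 S4=29 blocked=[]
Op 7: conn=45 S1=29 S2=13 S3=39 S4=29 blocked=[]
Op 8: conn=45 S1=29 S2=13 S3=39 S4=44 blocked=[]
Op 9: conn=65 S1=29 S2=13 S3=39 S4=44 blocked=[]
Op 10: conn=45 S1=29 S2=13 S3=39 S4=24 blocked=[]
Op 11: conn=26 S1=29 S2=-6 S3=39 S4=24 blocked=[2]
Op 12: conn=41 S1=29 S2=-6 S3=39 S4=24 blocked=[2]
Op 13: conn=65 S1=29 S2=-6 S3=39 S4=24 blocked=[2]

Answer: S2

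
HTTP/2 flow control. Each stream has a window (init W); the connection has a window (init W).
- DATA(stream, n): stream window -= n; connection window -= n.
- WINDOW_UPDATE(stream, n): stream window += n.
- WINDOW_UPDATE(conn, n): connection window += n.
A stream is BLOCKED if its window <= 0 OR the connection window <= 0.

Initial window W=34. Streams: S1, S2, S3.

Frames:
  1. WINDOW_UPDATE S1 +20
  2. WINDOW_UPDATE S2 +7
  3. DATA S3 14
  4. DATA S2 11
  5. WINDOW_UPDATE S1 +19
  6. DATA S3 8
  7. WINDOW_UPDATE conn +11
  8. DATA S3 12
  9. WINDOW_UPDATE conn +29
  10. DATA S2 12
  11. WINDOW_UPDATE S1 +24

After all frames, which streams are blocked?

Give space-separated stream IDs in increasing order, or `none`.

Answer: S3

Derivation:
Op 1: conn=34 S1=54 S2=34 S3=34 blocked=[]
Op 2: conn=34 S1=54 S2=41 S3=34 blocked=[]
Op 3: conn=20 S1=54 S2=41 S3=20 blocked=[]
Op 4: conn=9 S1=54 S2=30 S3=20 blocked=[]
Op 5: conn=9 S1=73 S2=30 S3=20 blocked=[]
Op 6: conn=1 S1=73 S2=30 S3=12 blocked=[]
Op 7: conn=12 S1=73 S2=30 S3=12 blocked=[]
Op 8: conn=0 S1=73 S2=30 S3=0 blocked=[1, 2, 3]
Op 9: conn=29 S1=73 S2=30 S3=0 blocked=[3]
Op 10: conn=17 S1=73 S2=18 S3=0 blocked=[3]
Op 11: conn=17 S1=97 S2=18 S3=0 blocked=[3]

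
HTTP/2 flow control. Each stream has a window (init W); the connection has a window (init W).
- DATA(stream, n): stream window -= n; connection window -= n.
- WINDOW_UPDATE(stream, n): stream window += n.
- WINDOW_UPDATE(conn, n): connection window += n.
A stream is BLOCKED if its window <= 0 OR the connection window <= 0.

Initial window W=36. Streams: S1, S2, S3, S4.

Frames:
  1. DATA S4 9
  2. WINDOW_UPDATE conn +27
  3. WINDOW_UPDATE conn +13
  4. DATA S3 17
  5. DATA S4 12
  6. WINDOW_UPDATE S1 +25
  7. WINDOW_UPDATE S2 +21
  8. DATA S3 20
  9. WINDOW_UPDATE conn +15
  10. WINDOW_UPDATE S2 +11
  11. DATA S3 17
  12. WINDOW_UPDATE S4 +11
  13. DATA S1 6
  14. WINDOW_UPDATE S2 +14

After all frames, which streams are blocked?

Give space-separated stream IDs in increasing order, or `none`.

Answer: S3

Derivation:
Op 1: conn=27 S1=36 S2=36 S3=36 S4=27 blocked=[]
Op 2: conn=54 S1=36 S2=36 S3=36 S4=27 blocked=[]
Op 3: conn=67 S1=36 S2=36 S3=36 S4=27 blocked=[]
Op 4: conn=50 S1=36 S2=36 S3=19 S4=27 blocked=[]
Op 5: conn=38 S1=36 S2=36 S3=19 S4=15 blocked=[]
Op 6: conn=38 S1=61 S2=36 S3=19 S4=15 blocked=[]
Op 7: conn=38 S1=61 S2=57 S3=19 S4=15 blocked=[]
Op 8: conn=18 S1=61 S2=57 S3=-1 S4=15 blocked=[3]
Op 9: conn=33 S1=61 S2=57 S3=-1 S4=15 blocked=[3]
Op 10: conn=33 S1=61 S2=68 S3=-1 S4=15 blocked=[3]
Op 11: conn=16 S1=61 S2=68 S3=-18 S4=15 blocked=[3]
Op 12: conn=16 S1=61 S2=68 S3=-18 S4=26 blocked=[3]
Op 13: conn=10 S1=55 S2=68 S3=-18 S4=26 blocked=[3]
Op 14: conn=10 S1=55 S2=82 S3=-18 S4=26 blocked=[3]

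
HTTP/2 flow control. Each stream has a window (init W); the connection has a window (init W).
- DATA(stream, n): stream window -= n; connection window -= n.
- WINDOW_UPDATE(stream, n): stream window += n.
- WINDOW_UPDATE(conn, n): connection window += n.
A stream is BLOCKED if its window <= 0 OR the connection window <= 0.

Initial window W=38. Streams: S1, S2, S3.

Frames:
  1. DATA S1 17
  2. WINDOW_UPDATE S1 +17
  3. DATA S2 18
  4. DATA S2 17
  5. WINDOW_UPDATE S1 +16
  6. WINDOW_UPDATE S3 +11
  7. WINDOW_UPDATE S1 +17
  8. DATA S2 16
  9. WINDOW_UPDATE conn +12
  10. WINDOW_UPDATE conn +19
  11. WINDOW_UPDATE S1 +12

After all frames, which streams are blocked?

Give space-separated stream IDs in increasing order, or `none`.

Answer: S2

Derivation:
Op 1: conn=21 S1=21 S2=38 S3=38 blocked=[]
Op 2: conn=21 S1=38 S2=38 S3=38 blocked=[]
Op 3: conn=3 S1=38 S2=20 S3=38 blocked=[]
Op 4: conn=-14 S1=38 S2=3 S3=38 blocked=[1, 2, 3]
Op 5: conn=-14 S1=54 S2=3 S3=38 blocked=[1, 2, 3]
Op 6: conn=-14 S1=54 S2=3 S3=49 blocked=[1, 2, 3]
Op 7: conn=-14 S1=71 S2=3 S3=49 blocked=[1, 2, 3]
Op 8: conn=-30 S1=71 S2=-13 S3=49 blocked=[1, 2, 3]
Op 9: conn=-18 S1=71 S2=-13 S3=49 blocked=[1, 2, 3]
Op 10: conn=1 S1=71 S2=-13 S3=49 blocked=[2]
Op 11: conn=1 S1=83 S2=-13 S3=49 blocked=[2]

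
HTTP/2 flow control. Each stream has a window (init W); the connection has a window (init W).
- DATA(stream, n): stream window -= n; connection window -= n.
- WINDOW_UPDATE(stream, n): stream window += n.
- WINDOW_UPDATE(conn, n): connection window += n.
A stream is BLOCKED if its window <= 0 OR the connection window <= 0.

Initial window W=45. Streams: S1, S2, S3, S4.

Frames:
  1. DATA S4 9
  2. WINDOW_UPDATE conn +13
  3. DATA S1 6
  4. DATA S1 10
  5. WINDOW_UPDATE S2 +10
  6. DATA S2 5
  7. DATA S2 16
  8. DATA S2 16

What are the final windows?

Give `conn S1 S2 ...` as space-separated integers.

Answer: -4 29 18 45 36

Derivation:
Op 1: conn=36 S1=45 S2=45 S3=45 S4=36 blocked=[]
Op 2: conn=49 S1=45 S2=45 S3=45 S4=36 blocked=[]
Op 3: conn=43 S1=39 S2=45 S3=45 S4=36 blocked=[]
Op 4: conn=33 S1=29 S2=45 S3=45 S4=36 blocked=[]
Op 5: conn=33 S1=29 S2=55 S3=45 S4=36 blocked=[]
Op 6: conn=28 S1=29 S2=50 S3=45 S4=36 blocked=[]
Op 7: conn=12 S1=29 S2=34 S3=45 S4=36 blocked=[]
Op 8: conn=-4 S1=29 S2=18 S3=45 S4=36 blocked=[1, 2, 3, 4]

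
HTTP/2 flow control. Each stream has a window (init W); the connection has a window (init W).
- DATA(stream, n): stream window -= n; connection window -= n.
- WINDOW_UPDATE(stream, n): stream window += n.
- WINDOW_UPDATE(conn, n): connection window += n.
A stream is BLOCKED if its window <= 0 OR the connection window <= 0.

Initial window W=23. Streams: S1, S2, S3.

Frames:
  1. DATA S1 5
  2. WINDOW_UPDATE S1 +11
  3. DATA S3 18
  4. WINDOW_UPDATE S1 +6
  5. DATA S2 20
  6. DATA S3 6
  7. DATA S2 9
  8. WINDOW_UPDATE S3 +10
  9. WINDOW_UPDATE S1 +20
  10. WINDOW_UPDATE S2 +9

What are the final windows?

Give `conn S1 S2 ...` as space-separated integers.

Answer: -35 55 3 9

Derivation:
Op 1: conn=18 S1=18 S2=23 S3=23 blocked=[]
Op 2: conn=18 S1=29 S2=23 S3=23 blocked=[]
Op 3: conn=0 S1=29 S2=23 S3=5 blocked=[1, 2, 3]
Op 4: conn=0 S1=35 S2=23 S3=5 blocked=[1, 2, 3]
Op 5: conn=-20 S1=35 S2=3 S3=5 blocked=[1, 2, 3]
Op 6: conn=-26 S1=35 S2=3 S3=-1 blocked=[1, 2, 3]
Op 7: conn=-35 S1=35 S2=-6 S3=-1 blocked=[1, 2, 3]
Op 8: conn=-35 S1=35 S2=-6 S3=9 blocked=[1, 2, 3]
Op 9: conn=-35 S1=55 S2=-6 S3=9 blocked=[1, 2, 3]
Op 10: conn=-35 S1=55 S2=3 S3=9 blocked=[1, 2, 3]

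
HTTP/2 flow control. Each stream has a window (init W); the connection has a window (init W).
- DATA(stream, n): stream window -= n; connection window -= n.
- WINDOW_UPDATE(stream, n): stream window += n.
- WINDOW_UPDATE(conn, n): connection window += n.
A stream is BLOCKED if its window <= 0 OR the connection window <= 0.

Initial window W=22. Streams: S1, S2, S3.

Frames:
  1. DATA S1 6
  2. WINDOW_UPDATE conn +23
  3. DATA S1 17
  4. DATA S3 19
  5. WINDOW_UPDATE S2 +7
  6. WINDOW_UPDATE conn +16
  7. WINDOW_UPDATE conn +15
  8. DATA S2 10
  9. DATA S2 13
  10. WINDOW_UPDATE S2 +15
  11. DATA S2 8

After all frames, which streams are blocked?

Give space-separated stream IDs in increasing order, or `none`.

Op 1: conn=16 S1=16 S2=22 S3=22 blocked=[]
Op 2: conn=39 S1=16 S2=22 S3=22 blocked=[]
Op 3: conn=22 S1=-1 S2=22 S3=22 blocked=[1]
Op 4: conn=3 S1=-1 S2=22 S3=3 blocked=[1]
Op 5: conn=3 S1=-1 S2=29 S3=3 blocked=[1]
Op 6: conn=19 S1=-1 S2=29 S3=3 blocked=[1]
Op 7: conn=34 S1=-1 S2=29 S3=3 blocked=[1]
Op 8: conn=24 S1=-1 S2=19 S3=3 blocked=[1]
Op 9: conn=11 S1=-1 S2=6 S3=3 blocked=[1]
Op 10: conn=11 S1=-1 S2=21 S3=3 blocked=[1]
Op 11: conn=3 S1=-1 S2=13 S3=3 blocked=[1]

Answer: S1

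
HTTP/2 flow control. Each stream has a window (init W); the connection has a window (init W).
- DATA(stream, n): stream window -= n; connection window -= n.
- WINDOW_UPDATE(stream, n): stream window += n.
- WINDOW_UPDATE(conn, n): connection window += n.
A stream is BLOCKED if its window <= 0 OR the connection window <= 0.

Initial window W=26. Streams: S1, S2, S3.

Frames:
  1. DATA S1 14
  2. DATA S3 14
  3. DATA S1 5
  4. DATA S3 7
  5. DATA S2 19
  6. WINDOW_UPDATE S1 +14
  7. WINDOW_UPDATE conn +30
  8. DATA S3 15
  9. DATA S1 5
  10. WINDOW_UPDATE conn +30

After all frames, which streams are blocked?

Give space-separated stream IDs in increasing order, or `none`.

Op 1: conn=12 S1=12 S2=26 S3=26 blocked=[]
Op 2: conn=-2 S1=12 S2=26 S3=12 blocked=[1, 2, 3]
Op 3: conn=-7 S1=7 S2=26 S3=12 blocked=[1, 2, 3]
Op 4: conn=-14 S1=7 S2=26 S3=5 blocked=[1, 2, 3]
Op 5: conn=-33 S1=7 S2=7 S3=5 blocked=[1, 2, 3]
Op 6: conn=-33 S1=21 S2=7 S3=5 blocked=[1, 2, 3]
Op 7: conn=-3 S1=21 S2=7 S3=5 blocked=[1, 2, 3]
Op 8: conn=-18 S1=21 S2=7 S3=-10 blocked=[1, 2, 3]
Op 9: conn=-23 S1=16 S2=7 S3=-10 blocked=[1, 2, 3]
Op 10: conn=7 S1=16 S2=7 S3=-10 blocked=[3]

Answer: S3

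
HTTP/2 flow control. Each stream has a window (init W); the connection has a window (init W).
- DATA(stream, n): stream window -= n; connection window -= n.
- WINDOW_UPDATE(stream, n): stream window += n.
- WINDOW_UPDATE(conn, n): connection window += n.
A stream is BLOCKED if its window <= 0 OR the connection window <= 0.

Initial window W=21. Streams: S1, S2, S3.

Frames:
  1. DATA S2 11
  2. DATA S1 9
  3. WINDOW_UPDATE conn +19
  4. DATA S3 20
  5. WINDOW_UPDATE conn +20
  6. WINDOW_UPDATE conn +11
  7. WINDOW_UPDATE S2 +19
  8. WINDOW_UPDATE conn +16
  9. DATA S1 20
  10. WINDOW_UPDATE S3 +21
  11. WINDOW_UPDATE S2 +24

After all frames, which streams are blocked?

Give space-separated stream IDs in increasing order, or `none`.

Op 1: conn=10 S1=21 S2=10 S3=21 blocked=[]
Op 2: conn=1 S1=12 S2=10 S3=21 blocked=[]
Op 3: conn=20 S1=12 S2=10 S3=21 blocked=[]
Op 4: conn=0 S1=12 S2=10 S3=1 blocked=[1, 2, 3]
Op 5: conn=20 S1=12 S2=10 S3=1 blocked=[]
Op 6: conn=31 S1=12 S2=10 S3=1 blocked=[]
Op 7: conn=31 S1=12 S2=29 S3=1 blocked=[]
Op 8: conn=47 S1=12 S2=29 S3=1 blocked=[]
Op 9: conn=27 S1=-8 S2=29 S3=1 blocked=[1]
Op 10: conn=27 S1=-8 S2=29 S3=22 blocked=[1]
Op 11: conn=27 S1=-8 S2=53 S3=22 blocked=[1]

Answer: S1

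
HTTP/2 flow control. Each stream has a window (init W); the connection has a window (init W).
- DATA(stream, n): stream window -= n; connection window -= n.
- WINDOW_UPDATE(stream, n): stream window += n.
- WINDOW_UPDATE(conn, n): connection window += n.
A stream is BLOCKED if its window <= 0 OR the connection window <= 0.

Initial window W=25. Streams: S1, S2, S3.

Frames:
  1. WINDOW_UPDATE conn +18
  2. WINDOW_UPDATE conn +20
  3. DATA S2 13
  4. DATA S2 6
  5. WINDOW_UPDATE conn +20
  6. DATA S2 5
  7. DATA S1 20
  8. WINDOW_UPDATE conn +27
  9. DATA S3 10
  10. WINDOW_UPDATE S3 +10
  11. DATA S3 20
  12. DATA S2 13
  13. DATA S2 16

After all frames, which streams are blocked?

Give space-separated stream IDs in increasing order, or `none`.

Op 1: conn=43 S1=25 S2=25 S3=25 blocked=[]
Op 2: conn=63 S1=25 S2=25 S3=25 blocked=[]
Op 3: conn=50 S1=25 S2=12 S3=25 blocked=[]
Op 4: conn=44 S1=25 S2=6 S3=25 blocked=[]
Op 5: conn=64 S1=25 S2=6 S3=25 blocked=[]
Op 6: conn=59 S1=25 S2=1 S3=25 blocked=[]
Op 7: conn=39 S1=5 S2=1 S3=25 blocked=[]
Op 8: conn=66 S1=5 S2=1 S3=25 blocked=[]
Op 9: conn=56 S1=5 S2=1 S3=15 blocked=[]
Op 10: conn=56 S1=5 S2=1 S3=25 blocked=[]
Op 11: conn=36 S1=5 S2=1 S3=5 blocked=[]
Op 12: conn=23 S1=5 S2=-12 S3=5 blocked=[2]
Op 13: conn=7 S1=5 S2=-28 S3=5 blocked=[2]

Answer: S2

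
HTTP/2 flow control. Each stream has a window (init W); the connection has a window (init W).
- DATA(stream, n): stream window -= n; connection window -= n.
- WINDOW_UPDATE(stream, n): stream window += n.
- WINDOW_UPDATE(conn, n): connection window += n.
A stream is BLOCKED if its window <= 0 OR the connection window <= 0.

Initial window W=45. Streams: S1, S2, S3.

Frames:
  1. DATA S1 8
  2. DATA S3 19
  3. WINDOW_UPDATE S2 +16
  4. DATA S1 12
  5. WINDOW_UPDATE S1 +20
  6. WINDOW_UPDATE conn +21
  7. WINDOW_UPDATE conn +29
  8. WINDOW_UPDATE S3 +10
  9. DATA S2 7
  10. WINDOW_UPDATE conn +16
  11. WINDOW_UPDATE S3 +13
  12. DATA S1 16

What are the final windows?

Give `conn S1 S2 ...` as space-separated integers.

Op 1: conn=37 S1=37 S2=45 S3=45 blocked=[]
Op 2: conn=18 S1=37 S2=45 S3=26 blocked=[]
Op 3: conn=18 S1=37 S2=61 S3=26 blocked=[]
Op 4: conn=6 S1=25 S2=61 S3=26 blocked=[]
Op 5: conn=6 S1=45 S2=61 S3=26 blocked=[]
Op 6: conn=27 S1=45 S2=61 S3=26 blocked=[]
Op 7: conn=56 S1=45 S2=61 S3=26 blocked=[]
Op 8: conn=56 S1=45 S2=61 S3=36 blocked=[]
Op 9: conn=49 S1=45 S2=54 S3=36 blocked=[]
Op 10: conn=65 S1=45 S2=54 S3=36 blocked=[]
Op 11: conn=65 S1=45 S2=54 S3=49 blocked=[]
Op 12: conn=49 S1=29 S2=54 S3=49 blocked=[]

Answer: 49 29 54 49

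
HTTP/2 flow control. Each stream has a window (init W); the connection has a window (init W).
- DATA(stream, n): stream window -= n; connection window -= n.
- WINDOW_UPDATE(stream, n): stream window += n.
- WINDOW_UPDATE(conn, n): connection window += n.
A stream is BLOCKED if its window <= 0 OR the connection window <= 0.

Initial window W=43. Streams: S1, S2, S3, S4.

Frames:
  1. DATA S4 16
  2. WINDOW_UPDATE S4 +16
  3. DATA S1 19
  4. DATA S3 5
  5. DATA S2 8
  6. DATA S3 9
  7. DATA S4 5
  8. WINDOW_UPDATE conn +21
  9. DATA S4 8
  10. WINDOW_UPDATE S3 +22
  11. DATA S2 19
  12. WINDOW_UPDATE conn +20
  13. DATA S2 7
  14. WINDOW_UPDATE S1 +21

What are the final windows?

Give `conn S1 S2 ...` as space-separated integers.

Op 1: conn=27 S1=43 S2=43 S3=43 S4=27 blocked=[]
Op 2: conn=27 S1=43 S2=43 S3=43 S4=43 blocked=[]
Op 3: conn=8 S1=24 S2=43 S3=43 S4=43 blocked=[]
Op 4: conn=3 S1=24 S2=43 S3=38 S4=43 blocked=[]
Op 5: conn=-5 S1=24 S2=35 S3=38 S4=43 blocked=[1, 2, 3, 4]
Op 6: conn=-14 S1=24 S2=35 S3=29 S4=43 blocked=[1, 2, 3, 4]
Op 7: conn=-19 S1=24 S2=35 S3=29 S4=38 blocked=[1, 2, 3, 4]
Op 8: conn=2 S1=24 S2=35 S3=29 S4=38 blocked=[]
Op 9: conn=-6 S1=24 S2=35 S3=29 S4=30 blocked=[1, 2, 3, 4]
Op 10: conn=-6 S1=24 S2=35 S3=51 S4=30 blocked=[1, 2, 3, 4]
Op 11: conn=-25 S1=24 S2=16 S3=51 S4=30 blocked=[1, 2, 3, 4]
Op 12: conn=-5 S1=24 S2=16 S3=51 S4=30 blocked=[1, 2, 3, 4]
Op 13: conn=-12 S1=24 S2=9 S3=51 S4=30 blocked=[1, 2, 3, 4]
Op 14: conn=-12 S1=45 S2=9 S3=51 S4=30 blocked=[1, 2, 3, 4]

Answer: -12 45 9 51 30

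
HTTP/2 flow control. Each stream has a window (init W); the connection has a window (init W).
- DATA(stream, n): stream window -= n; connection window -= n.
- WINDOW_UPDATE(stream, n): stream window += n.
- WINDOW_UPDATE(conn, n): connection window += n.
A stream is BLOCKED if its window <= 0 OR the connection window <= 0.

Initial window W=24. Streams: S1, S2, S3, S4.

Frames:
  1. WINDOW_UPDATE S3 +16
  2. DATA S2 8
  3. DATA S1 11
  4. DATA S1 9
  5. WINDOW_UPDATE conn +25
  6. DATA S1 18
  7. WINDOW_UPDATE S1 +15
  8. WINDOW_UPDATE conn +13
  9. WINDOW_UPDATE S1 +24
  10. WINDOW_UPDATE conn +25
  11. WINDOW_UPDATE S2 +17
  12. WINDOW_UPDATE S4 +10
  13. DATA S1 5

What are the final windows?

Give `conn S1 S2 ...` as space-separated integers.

Op 1: conn=24 S1=24 S2=24 S3=40 S4=24 blocked=[]
Op 2: conn=16 S1=24 S2=16 S3=40 S4=24 blocked=[]
Op 3: conn=5 S1=13 S2=16 S3=40 S4=24 blocked=[]
Op 4: conn=-4 S1=4 S2=16 S3=40 S4=24 blocked=[1, 2, 3, 4]
Op 5: conn=21 S1=4 S2=16 S3=40 S4=24 blocked=[]
Op 6: conn=3 S1=-14 S2=16 S3=40 S4=24 blocked=[1]
Op 7: conn=3 S1=1 S2=16 S3=40 S4=24 blocked=[]
Op 8: conn=16 S1=1 S2=16 S3=40 S4=24 blocked=[]
Op 9: conn=16 S1=25 S2=16 S3=40 S4=24 blocked=[]
Op 10: conn=41 S1=25 S2=16 S3=40 S4=24 blocked=[]
Op 11: conn=41 S1=25 S2=33 S3=40 S4=24 blocked=[]
Op 12: conn=41 S1=25 S2=33 S3=40 S4=34 blocked=[]
Op 13: conn=36 S1=20 S2=33 S3=40 S4=34 blocked=[]

Answer: 36 20 33 40 34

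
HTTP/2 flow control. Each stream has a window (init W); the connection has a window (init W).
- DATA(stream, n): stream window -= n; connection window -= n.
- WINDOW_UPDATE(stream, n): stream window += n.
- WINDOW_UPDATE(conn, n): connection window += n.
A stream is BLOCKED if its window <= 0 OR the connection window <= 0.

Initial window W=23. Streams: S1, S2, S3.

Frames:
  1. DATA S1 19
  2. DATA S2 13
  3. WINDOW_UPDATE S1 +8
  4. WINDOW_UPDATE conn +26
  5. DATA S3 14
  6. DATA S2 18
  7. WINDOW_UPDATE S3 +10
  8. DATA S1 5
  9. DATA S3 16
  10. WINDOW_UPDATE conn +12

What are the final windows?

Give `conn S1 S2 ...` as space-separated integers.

Op 1: conn=4 S1=4 S2=23 S3=23 blocked=[]
Op 2: conn=-9 S1=4 S2=10 S3=23 blocked=[1, 2, 3]
Op 3: conn=-9 S1=12 S2=10 S3=23 blocked=[1, 2, 3]
Op 4: conn=17 S1=12 S2=10 S3=23 blocked=[]
Op 5: conn=3 S1=12 S2=10 S3=9 blocked=[]
Op 6: conn=-15 S1=12 S2=-8 S3=9 blocked=[1, 2, 3]
Op 7: conn=-15 S1=12 S2=-8 S3=19 blocked=[1, 2, 3]
Op 8: conn=-20 S1=7 S2=-8 S3=19 blocked=[1, 2, 3]
Op 9: conn=-36 S1=7 S2=-8 S3=3 blocked=[1, 2, 3]
Op 10: conn=-24 S1=7 S2=-8 S3=3 blocked=[1, 2, 3]

Answer: -24 7 -8 3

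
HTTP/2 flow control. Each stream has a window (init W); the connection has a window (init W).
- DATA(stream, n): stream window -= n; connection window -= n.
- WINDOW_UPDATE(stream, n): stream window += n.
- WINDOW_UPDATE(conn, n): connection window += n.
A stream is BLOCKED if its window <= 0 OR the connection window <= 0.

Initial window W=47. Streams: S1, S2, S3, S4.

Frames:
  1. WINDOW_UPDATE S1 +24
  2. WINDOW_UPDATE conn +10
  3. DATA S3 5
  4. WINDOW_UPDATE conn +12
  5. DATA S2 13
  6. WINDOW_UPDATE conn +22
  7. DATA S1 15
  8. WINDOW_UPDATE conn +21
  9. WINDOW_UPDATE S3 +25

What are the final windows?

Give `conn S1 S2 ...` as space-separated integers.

Answer: 79 56 34 67 47

Derivation:
Op 1: conn=47 S1=71 S2=47 S3=47 S4=47 blocked=[]
Op 2: conn=57 S1=71 S2=47 S3=47 S4=47 blocked=[]
Op 3: conn=52 S1=71 S2=47 S3=42 S4=47 blocked=[]
Op 4: conn=64 S1=71 S2=47 S3=42 S4=47 blocked=[]
Op 5: conn=51 S1=71 S2=34 S3=42 S4=47 blocked=[]
Op 6: conn=73 S1=71 S2=34 S3=42 S4=47 blocked=[]
Op 7: conn=58 S1=56 S2=34 S3=42 S4=47 blocked=[]
Op 8: conn=79 S1=56 S2=34 S3=42 S4=47 blocked=[]
Op 9: conn=79 S1=56 S2=34 S3=67 S4=47 blocked=[]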